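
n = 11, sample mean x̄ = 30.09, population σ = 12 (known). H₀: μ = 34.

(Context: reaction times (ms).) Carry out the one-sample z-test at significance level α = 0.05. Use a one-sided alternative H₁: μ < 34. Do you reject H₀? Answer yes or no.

reject H₀: no

SE = σ/√n = 12/√11 = 3.6181
z = (x̄−μ₀)/SE = (30.09−34)/3.6181 = -1.0807
p-value (one-sided, H₁ less) = 0.13992
At α=0.05: p ≥ α → fail to reject H₀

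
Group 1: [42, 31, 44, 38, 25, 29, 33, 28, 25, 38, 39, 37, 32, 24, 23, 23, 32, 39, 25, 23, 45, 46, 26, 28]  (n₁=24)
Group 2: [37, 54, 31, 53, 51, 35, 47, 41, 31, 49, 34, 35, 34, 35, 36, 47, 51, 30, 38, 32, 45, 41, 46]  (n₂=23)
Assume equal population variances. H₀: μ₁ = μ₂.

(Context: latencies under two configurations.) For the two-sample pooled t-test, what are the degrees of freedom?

degrees of freedom = 45

df = n₁ + n₂ − 2 = 24 + 23 − 2 = 45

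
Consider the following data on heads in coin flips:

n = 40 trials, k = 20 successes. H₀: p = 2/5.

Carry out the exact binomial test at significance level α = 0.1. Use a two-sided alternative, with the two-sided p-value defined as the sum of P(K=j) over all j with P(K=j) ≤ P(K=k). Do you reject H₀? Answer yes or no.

reject H₀: no

Exact binomial: n=40, k=20, p₀=2/5=0.4000
P(X=j) = C(n,j)·p₀^j·(1−p₀)^(n−j); p = Σ P(X=j) over j with P(X=j) ≤ P(X=20)
p-value (two-sided) = 0.20072
At α=0.1: p ≥ α → fail to reject H₀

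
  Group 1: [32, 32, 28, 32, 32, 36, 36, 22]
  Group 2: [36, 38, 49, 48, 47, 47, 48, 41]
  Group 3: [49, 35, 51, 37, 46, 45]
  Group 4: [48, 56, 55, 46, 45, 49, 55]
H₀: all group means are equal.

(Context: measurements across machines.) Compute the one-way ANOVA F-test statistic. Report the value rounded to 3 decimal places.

test statistic = 18.771

Group means [31.25, 44.25, 43.83, 50.57], grand mean 42.103
SSB = Σnᵢ(x̄ᵢ−x̄)² = 1499.142; SSW = ΣΣ(x−x̄ᵢ)² = 665.548
MSB = 1499.142/3 = 499.7140; MSW = 665.548/25 = 26.6219
F = MSB/MSW = 18.7708
df = (3, 25)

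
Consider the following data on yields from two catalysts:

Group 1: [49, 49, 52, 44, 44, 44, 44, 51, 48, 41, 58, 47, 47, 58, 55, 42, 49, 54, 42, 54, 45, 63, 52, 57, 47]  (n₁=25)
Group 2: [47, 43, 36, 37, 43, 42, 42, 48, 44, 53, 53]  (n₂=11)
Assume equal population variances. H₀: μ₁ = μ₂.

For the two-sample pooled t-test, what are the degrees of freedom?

df = n₁ + n₂ − 2 = 25 + 11 − 2 = 34

degrees of freedom = 34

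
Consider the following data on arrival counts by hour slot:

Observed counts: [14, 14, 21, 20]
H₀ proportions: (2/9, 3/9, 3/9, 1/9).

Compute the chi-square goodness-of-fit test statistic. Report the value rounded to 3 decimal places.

n = 69; E_i = n·p_i = [15.33, 23.00, 23.00, 7.67]
χ² = (14−15.33)²/15.33 + (14−23.00)²/23.00 + (21−23.00)²/23.00 + (20−7.67)²/7.67 = 23.6522
df = 3

test statistic = 23.652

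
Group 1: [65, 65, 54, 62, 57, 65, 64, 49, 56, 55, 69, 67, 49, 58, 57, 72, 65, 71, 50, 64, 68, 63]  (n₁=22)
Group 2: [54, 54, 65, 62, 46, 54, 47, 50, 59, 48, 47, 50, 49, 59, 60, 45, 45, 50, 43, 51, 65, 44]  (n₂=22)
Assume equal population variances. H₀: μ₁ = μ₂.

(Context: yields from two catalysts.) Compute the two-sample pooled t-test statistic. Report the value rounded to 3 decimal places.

x̄₁=61.136, s₁=6.958, n₁=22
x̄₂=52.136, s₂=6.826, n₂=22
s_p² = [21·6.958² + 21·6.826²]/42 = 47.5043
SE = √(s_p²·(1/22+1/22)) = 2.0781
t = (61.136−52.136)/2.0781 = 4.3308
df = 42

test statistic = 4.331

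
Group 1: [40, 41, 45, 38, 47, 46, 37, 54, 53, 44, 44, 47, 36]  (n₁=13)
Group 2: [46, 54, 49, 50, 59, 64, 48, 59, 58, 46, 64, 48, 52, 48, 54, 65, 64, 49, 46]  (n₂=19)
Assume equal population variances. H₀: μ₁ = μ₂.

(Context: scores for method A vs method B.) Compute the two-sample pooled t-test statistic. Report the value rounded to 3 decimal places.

test statistic = -4.263

x̄₁=44.000, s₁=5.612, n₁=13
x̄₂=53.842, s₂=6.898, n₂=19
s_p² = [12·5.612² + 18·6.898²]/30 = 41.1509
SE = √(s_p²·(1/13+1/19)) = 2.3090
t = (44.000−53.842)/2.3090 = -4.2626
df = 30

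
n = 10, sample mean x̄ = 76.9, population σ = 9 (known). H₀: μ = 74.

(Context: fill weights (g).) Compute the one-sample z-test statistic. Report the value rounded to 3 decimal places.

test statistic = 1.019

SE = σ/√n = 9/√10 = 2.8460
z = (x̄−μ₀)/SE = (76.9−74)/2.8460 = 1.0190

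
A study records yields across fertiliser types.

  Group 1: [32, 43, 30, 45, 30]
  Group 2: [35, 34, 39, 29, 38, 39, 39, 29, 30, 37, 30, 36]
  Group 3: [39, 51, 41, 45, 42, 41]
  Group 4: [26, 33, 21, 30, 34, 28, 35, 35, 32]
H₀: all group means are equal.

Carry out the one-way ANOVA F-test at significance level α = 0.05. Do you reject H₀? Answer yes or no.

Group means [36.00, 34.58, 43.17, 30.44], grand mean 35.250
SSB = Σnᵢ(x̄ᵢ−x̄)² = 592.028; SSW = ΣΣ(x−x̄ᵢ)² = 671.972
MSB = 592.028/3 = 197.3426; MSW = 671.972/28 = 23.9990
F = MSB/MSW = 8.2229
df = (3, 28)
p-value (upper-tail) = 0.00044
At α=0.05: p < α → reject H₀

reject H₀: yes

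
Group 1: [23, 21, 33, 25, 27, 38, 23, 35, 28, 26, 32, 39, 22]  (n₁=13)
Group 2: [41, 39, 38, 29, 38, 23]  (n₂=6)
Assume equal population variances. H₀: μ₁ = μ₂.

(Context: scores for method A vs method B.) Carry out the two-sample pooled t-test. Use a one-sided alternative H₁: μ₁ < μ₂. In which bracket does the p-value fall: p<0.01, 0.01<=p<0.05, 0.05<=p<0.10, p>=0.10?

p-value bracket: 0.01<=p<0.05

x̄₁=28.615, s₁=6.158, n₁=13
x̄₂=34.667, s₂=7.062, n₂=6
s_p² = [12·6.158² + 5·7.062²]/17 = 41.4359
SE = √(s_p²·(1/13+1/6)) = 3.1770
t = (28.615−34.667)/3.1770 = -1.9047
df = 17
p-value (one-sided, H₁ less) = 0.03694
→ bracket: 0.01<=p<0.05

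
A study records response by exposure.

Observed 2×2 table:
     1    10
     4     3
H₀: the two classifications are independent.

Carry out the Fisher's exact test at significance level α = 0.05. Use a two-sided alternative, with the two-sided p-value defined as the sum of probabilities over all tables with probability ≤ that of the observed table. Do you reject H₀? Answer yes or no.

reject H₀: yes

Margins: r₁=11, r₂=7, c₁=5, c₂=13, n=18
p_obs = C(11,1)·C(7,4)/C(18,5); sum pmf over tables with pmf ≤ p_obs
p-value (two-sided) = 0.04739
At α=0.05: p < α → reject H₀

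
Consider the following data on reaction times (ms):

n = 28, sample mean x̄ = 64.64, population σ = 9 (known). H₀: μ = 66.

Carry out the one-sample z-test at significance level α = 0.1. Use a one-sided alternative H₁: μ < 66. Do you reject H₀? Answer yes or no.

SE = σ/√n = 9/√28 = 1.7008
z = (x̄−μ₀)/SE = (64.64−66)/1.7008 = -0.7996
p-value (one-sided, H₁ less) = 0.21197
At α=0.1: p ≥ α → fail to reject H₀

reject H₀: no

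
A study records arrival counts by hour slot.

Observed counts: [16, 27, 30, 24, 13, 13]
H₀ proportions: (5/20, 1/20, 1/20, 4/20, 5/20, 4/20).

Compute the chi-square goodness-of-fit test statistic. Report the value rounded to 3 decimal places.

n = 123; E_i = n·p_i = [30.75, 6.15, 6.15, 24.60, 30.75, 24.60]
χ² = (16−30.75)²/30.75 + (27−6.15)²/6.15 + (30−6.15)²/6.15 + (24−24.60)²/24.60 + (13−30.75)²/30.75 + (13−24.60)²/24.60 = 185.9837
df = 5

test statistic = 185.984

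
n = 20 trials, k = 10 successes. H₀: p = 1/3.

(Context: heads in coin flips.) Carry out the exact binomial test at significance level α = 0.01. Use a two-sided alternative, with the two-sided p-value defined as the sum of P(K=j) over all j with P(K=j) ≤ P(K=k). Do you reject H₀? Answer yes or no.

Exact binomial: n=20, k=10, p₀=1/3=0.3333
P(X=j) = C(n,j)·p₀^j·(1−p₀)^(n−j); p = Σ P(X=j) over j with P(X=j) ≤ P(X=10)
p-value (two-sided) = 0.15234
At α=0.01: p ≥ α → fail to reject H₀

reject H₀: no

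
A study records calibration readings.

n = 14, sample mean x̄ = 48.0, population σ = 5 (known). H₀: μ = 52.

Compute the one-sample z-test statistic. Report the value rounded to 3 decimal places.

test statistic = -2.993

SE = σ/√n = 5/√14 = 1.3363
z = (x̄−μ₀)/SE = (48.0−52)/1.3363 = -2.9933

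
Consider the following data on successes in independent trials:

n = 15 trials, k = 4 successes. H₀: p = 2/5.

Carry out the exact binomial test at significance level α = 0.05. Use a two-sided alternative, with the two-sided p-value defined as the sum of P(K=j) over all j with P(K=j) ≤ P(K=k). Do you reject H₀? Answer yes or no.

Exact binomial: n=15, k=4, p₀=2/5=0.4000
P(X=j) = C(n,j)·p₀^j·(1−p₀)^(n−j); p = Σ P(X=j) over j with P(X=j) ≤ P(X=4)
p-value (two-sided) = 0.43038
At α=0.05: p ≥ α → fail to reject H₀

reject H₀: no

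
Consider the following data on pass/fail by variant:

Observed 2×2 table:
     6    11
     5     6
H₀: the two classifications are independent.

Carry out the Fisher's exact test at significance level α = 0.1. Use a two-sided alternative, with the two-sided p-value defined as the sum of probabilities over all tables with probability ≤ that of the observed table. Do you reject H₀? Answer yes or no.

reject H₀: no

Margins: r₁=17, r₂=11, c₁=11, c₂=17, n=28
p_obs = C(17,6)·C(11,5)/C(28,11); sum pmf over tables with pmf ≤ p_obs
p-value (two-sided) = 0.70114
At α=0.1: p ≥ α → fail to reject H₀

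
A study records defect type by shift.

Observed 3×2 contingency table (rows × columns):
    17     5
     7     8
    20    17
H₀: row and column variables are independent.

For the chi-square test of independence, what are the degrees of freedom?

df = (r−1)(c−1) = (3−1)·(2−1) = 2

degrees of freedom = 2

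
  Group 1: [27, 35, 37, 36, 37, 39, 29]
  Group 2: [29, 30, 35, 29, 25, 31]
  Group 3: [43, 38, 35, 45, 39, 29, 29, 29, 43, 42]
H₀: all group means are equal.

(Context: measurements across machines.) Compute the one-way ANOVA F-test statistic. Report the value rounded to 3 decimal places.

test statistic = 3.800

Group means [34.29, 29.83, 37.20], grand mean 34.391
SSB = Σnᵢ(x̄ᵢ−x̄)² = 203.616; SSW = ΣΣ(x−x̄ᵢ)² = 535.862
MSB = 203.616/2 = 101.8082; MSW = 535.862/20 = 26.7931
F = MSB/MSW = 3.7998
df = (2, 20)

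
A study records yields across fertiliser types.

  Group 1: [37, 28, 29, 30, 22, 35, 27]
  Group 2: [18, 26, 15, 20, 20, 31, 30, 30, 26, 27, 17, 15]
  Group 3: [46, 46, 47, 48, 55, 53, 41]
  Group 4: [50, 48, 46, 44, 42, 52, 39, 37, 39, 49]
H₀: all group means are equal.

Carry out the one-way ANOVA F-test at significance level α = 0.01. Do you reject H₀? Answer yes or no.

Group means [29.71, 22.92, 48.00, 44.60], grand mean 35.139
SSB = Σnᵢ(x̄ᵢ−x̄)² = 4051.560; SSW = ΣΣ(x−x̄ᵢ)² = 930.745
MSB = 4051.560/3 = 1350.5201; MSW = 930.745/32 = 29.0858
F = MSB/MSW = 46.4323
df = (3, 32)
p-value (upper-tail) = 0.00000
At α=0.01: p < α → reject H₀

reject H₀: yes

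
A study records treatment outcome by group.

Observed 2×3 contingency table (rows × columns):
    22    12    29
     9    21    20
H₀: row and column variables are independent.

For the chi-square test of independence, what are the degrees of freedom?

df = (r−1)(c−1) = (2−1)·(3−1) = 2

degrees of freedom = 2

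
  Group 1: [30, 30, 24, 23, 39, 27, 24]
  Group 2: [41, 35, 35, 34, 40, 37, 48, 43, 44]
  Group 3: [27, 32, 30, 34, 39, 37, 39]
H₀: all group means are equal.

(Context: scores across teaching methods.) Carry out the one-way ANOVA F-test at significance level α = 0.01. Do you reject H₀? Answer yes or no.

Group means [28.14, 39.67, 34.00], grand mean 34.435
SSB = Σnᵢ(x̄ᵢ−x̄)² = 524.795; SSW = ΣΣ(x−x̄ᵢ)² = 498.857
MSB = 524.795/2 = 262.3975; MSW = 498.857/20 = 24.9429
F = MSB/MSW = 10.5199
df = (2, 20)
p-value (upper-tail) = 0.00076
At α=0.01: p < α → reject H₀

reject H₀: yes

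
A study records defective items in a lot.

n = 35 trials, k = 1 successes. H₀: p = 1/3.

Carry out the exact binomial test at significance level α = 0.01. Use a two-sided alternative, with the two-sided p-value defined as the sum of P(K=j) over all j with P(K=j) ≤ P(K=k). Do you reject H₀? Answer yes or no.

Exact binomial: n=35, k=1, p₀=1/3=0.3333
P(X=j) = C(n,j)·p₀^j·(1−p₀)^(n−j); p = Σ P(X=j) over j with P(X=j) ≤ P(X=1)
p-value (two-sided) = 0.00002
At α=0.01: p < α → reject H₀

reject H₀: yes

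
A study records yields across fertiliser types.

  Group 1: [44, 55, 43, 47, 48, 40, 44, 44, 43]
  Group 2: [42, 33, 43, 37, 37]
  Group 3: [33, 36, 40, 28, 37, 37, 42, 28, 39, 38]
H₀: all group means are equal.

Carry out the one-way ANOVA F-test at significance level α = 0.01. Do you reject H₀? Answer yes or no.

Group means [45.33, 38.40, 35.80], grand mean 39.917
SSB = Σnᵢ(x̄ᵢ−x̄)² = 445.033; SSW = ΣΣ(x−x̄ᵢ)² = 418.800
MSB = 445.033/2 = 222.5167; MSW = 418.800/21 = 19.9429
F = MSB/MSW = 11.1577
df = (2, 21)
p-value (upper-tail) = 0.00050
At α=0.01: p < α → reject H₀

reject H₀: yes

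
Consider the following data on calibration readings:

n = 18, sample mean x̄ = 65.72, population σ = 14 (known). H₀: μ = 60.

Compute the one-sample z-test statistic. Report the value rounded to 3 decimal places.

test statistic = 1.733

SE = σ/√n = 14/√18 = 3.2998
z = (x̄−μ₀)/SE = (65.72−60)/3.2998 = 1.7334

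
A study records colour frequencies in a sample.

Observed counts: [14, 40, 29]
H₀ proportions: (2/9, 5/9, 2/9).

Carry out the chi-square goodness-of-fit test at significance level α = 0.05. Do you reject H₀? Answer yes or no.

n = 83; E_i = n·p_i = [18.44, 46.11, 18.44]
χ² = (14−18.44)²/18.44 + (40−46.11)²/46.11 + (29−18.44)²/18.44 = 7.9217
df = 2
p-value (upper-tail) = 0.01905
At α=0.05: p < α → reject H₀

reject H₀: yes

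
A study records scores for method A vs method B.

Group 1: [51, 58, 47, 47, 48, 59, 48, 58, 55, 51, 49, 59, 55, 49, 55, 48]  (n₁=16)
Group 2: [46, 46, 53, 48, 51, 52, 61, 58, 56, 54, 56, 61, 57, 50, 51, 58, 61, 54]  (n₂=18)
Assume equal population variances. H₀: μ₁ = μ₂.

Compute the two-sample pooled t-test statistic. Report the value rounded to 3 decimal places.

x̄₁=52.312, s₁=4.571, n₁=16
x̄₂=54.056, s₂=4.844, n₂=18
s_p² = [15·4.571² + 17·4.844²]/32 = 22.2619
SE = √(s_p²·(1/16+1/18)) = 1.6212
t = (52.312−54.056)/1.6212 = -1.0752
df = 32

test statistic = -1.075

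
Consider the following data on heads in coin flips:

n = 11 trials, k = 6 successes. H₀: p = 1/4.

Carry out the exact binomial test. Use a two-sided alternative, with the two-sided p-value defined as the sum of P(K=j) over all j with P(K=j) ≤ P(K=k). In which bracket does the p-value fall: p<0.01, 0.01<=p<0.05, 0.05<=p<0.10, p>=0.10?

Exact binomial: n=11, k=6, p₀=1/4=0.2500
P(X=j) = C(n,j)·p₀^j·(1−p₀)^(n−j); p = Σ P(X=j) over j with P(X=j) ≤ P(X=6)
p-value (two-sided) = 0.03433
→ bracket: 0.01<=p<0.05

p-value bracket: 0.01<=p<0.05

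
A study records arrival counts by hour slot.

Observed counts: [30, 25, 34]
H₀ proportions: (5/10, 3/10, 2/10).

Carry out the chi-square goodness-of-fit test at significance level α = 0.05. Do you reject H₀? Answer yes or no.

reject H₀: yes

n = 89; E_i = n·p_i = [44.50, 26.70, 17.80]
χ² = (30−44.50)²/44.50 + (25−26.70)²/26.70 + (34−17.80)²/17.80 = 19.5768
df = 2
p-value (upper-tail) = 0.00006
At α=0.05: p < α → reject H₀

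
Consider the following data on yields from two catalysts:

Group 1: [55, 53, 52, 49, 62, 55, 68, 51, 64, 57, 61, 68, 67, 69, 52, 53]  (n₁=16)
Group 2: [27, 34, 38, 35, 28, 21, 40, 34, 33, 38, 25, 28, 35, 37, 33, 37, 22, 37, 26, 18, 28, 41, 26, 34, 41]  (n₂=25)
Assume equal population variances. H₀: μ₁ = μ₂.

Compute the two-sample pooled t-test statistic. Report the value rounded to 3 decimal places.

test statistic = 12.448

x̄₁=58.500, s₁=6.976, n₁=16
x̄₂=31.840, s₂=6.504, n₂=25
s_p² = [15·6.976² + 24·6.504²]/39 = 44.7528
SE = √(s_p²·(1/16+1/25)) = 2.1418
t = (58.500−31.840)/2.1418 = 12.4477
df = 39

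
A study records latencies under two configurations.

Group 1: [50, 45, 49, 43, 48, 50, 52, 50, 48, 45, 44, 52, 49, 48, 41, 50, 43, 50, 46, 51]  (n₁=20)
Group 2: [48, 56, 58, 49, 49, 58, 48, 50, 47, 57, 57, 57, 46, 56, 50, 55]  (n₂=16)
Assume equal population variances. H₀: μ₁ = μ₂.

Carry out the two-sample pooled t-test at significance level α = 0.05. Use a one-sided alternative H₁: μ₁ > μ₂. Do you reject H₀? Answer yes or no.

x̄₁=47.700, s₁=3.230, n₁=20
x̄₂=52.562, s₂=4.487, n₂=16
s_p² = [19·3.230² + 15·4.487²]/34 = 14.7099
SE = √(s_p²·(1/20+1/16)) = 1.2864
t = (47.700−52.562)/1.2864 = -3.7799
df = 34
p-value (one-sided, H₁ greater) = 0.99970
At α=0.05: p ≥ α → fail to reject H₀

reject H₀: no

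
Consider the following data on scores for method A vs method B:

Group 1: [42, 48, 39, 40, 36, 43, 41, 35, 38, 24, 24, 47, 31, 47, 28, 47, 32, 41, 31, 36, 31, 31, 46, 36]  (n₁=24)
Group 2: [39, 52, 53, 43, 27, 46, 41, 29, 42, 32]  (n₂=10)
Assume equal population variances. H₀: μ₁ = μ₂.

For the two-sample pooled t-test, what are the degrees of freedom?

degrees of freedom = 32

df = n₁ + n₂ − 2 = 24 + 10 − 2 = 32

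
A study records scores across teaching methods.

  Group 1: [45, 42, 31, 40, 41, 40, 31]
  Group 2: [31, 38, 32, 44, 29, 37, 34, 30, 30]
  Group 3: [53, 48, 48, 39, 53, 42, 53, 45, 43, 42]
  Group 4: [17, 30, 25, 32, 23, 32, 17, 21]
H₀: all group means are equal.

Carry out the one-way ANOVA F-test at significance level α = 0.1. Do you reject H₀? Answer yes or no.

reject H₀: yes

Group means [38.57, 33.89, 46.60, 24.62], grand mean 36.412
SSB = Σnᵢ(x̄ᵢ−x̄)² = 2239.357; SSW = ΣΣ(x−x̄ᵢ)² = 884.878
MSB = 2239.357/3 = 746.4524; MSW = 884.878/30 = 29.4959
F = MSB/MSW = 25.3070
df = (3, 30)
p-value (upper-tail) = 0.00000
At α=0.1: p < α → reject H₀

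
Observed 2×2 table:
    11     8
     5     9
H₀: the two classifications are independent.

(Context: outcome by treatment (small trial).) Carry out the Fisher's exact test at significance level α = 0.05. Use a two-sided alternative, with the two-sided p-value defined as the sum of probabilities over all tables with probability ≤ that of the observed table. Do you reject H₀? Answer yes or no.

Margins: r₁=19, r₂=14, c₁=16, c₂=17, n=33
p_obs = C(19,11)·C(14,5)/C(33,16); sum pmf over tables with pmf ≤ p_obs
p-value (two-sided) = 0.29600
At α=0.05: p ≥ α → fail to reject H₀

reject H₀: no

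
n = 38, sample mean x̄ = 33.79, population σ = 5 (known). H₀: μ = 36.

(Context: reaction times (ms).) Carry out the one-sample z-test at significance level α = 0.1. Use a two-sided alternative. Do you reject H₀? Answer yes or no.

reject H₀: yes

SE = σ/√n = 5/√38 = 0.8111
z = (x̄−μ₀)/SE = (33.79−36)/0.8111 = -2.7247
p-value (two-sided) = 0.00644
At α=0.1: p < α → reject H₀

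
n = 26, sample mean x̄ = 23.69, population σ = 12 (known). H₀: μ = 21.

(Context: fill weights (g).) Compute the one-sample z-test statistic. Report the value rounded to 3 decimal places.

SE = σ/√n = 12/√26 = 2.3534
z = (x̄−μ₀)/SE = (23.69−21)/2.3534 = 1.1430

test statistic = 1.143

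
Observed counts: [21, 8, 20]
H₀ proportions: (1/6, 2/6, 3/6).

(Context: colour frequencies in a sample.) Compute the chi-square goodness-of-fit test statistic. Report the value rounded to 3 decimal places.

n = 49; E_i = n·p_i = [8.17, 16.33, 24.50]
χ² = (21−8.17)²/8.17 + (8−16.33)²/16.33 + (20−24.50)²/24.50 = 25.2449
df = 2

test statistic = 25.245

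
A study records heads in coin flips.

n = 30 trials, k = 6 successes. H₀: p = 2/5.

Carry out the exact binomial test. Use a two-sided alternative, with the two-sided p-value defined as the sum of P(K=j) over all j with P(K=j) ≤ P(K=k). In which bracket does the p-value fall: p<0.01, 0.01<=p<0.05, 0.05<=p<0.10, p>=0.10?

Exact binomial: n=30, k=6, p₀=2/5=0.4000
P(X=j) = C(n,j)·p₀^j·(1−p₀)^(n−j); p = Σ P(X=j) over j with P(X=j) ≤ P(X=6)
p-value (two-sided) = 0.02548
→ bracket: 0.01<=p<0.05

p-value bracket: 0.01<=p<0.05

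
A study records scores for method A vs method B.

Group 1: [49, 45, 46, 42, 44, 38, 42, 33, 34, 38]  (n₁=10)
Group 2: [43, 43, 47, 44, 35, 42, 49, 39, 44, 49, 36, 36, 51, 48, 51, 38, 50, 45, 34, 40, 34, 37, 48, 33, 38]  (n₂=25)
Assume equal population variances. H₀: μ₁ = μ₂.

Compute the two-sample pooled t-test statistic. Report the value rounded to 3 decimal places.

test statistic = -0.494

x̄₁=41.100, s₁=5.238, n₁=10
x̄₂=42.160, s₂=5.914, n₂=25
s_p² = [9·5.238² + 24·5.914²]/33 = 32.9170
SE = √(s_p²·(1/10+1/25)) = 2.1467
t = (41.100−42.160)/2.1467 = -0.4938
df = 33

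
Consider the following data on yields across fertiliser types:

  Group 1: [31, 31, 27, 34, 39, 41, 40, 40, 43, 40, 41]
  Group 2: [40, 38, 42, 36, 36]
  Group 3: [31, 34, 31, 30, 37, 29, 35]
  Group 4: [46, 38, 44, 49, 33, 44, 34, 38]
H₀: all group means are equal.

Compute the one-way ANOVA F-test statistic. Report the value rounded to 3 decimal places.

Group means [37.00, 38.40, 32.43, 40.75], grand mean 37.161
SSB = Σnᵢ(x̄ᵢ−x̄)² = 267.779; SSW = ΣΣ(x−x̄ᵢ)² = 596.414
MSB = 267.779/3 = 89.2598; MSW = 596.414/27 = 22.0894
F = MSB/MSW = 4.0408
df = (3, 27)

test statistic = 4.041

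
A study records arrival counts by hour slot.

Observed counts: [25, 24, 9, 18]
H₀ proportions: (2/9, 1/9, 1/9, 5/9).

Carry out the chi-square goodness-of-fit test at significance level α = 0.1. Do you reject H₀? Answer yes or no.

n = 76; E_i = n·p_i = [16.89, 8.44, 8.44, 42.22]
χ² = (25−16.89)²/16.89 + (24−8.44)²/8.44 + (9−8.44)²/8.44 + (18−42.22)²/42.22 = 46.4829
df = 3
p-value (upper-tail) = 0.00000
At α=0.1: p < α → reject H₀

reject H₀: yes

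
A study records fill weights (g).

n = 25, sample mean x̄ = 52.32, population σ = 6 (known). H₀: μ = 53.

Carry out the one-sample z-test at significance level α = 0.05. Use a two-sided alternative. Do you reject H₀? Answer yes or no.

reject H₀: no

SE = σ/√n = 6/√25 = 1.2000
z = (x̄−μ₀)/SE = (52.32−53)/1.2000 = -0.5667
p-value (two-sided) = 0.57094
At α=0.05: p ≥ α → fail to reject H₀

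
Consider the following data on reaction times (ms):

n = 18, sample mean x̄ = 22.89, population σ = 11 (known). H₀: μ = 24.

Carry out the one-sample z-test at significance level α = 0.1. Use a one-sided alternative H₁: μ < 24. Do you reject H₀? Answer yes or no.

SE = σ/√n = 11/√18 = 2.5927
z = (x̄−μ₀)/SE = (22.89−24)/2.5927 = -0.4281
p-value (one-sided, H₁ less) = 0.33428
At α=0.1: p ≥ α → fail to reject H₀

reject H₀: no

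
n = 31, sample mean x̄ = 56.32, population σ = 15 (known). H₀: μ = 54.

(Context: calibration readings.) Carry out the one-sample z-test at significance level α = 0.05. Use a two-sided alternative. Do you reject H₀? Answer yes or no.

SE = σ/√n = 15/√31 = 2.6941
z = (x̄−μ₀)/SE = (56.32−54)/2.6941 = 0.8611
p-value (two-sided) = 0.38916
At α=0.05: p ≥ α → fail to reject H₀

reject H₀: no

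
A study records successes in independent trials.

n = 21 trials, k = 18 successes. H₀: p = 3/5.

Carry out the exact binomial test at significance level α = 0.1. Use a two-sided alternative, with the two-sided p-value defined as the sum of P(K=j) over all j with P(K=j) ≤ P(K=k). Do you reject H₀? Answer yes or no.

reject H₀: yes

Exact binomial: n=21, k=18, p₀=3/5=0.6000
P(X=j) = C(n,j)·p₀^j·(1−p₀)^(n−j); p = Σ P(X=j) over j with P(X=j) ≤ P(X=18)
p-value (two-sided) = 0.01457
At α=0.1: p < α → reject H₀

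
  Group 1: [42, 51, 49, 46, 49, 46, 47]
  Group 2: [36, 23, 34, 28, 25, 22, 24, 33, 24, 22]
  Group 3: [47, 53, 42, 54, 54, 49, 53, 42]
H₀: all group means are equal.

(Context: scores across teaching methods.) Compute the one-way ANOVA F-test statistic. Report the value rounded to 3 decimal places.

test statistic = 60.811

Group means [47.14, 27.10, 49.25], grand mean 39.800
SSB = Σnᵢ(x̄ᵢ−x̄)² = 2704.743; SSW = ΣΣ(x−x̄ᵢ)² = 489.257
MSB = 2704.743/2 = 1352.3714; MSW = 489.257/22 = 22.2390
F = MSB/MSW = 60.8109
df = (2, 22)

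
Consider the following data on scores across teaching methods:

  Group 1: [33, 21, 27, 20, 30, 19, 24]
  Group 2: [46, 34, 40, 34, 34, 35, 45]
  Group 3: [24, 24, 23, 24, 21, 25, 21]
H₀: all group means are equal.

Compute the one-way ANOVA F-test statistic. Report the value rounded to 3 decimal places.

Group means [24.86, 38.29, 23.14], grand mean 28.762
SSB = Σnᵢ(x̄ᵢ−x̄)² = 962.667; SSW = ΣΣ(x−x̄ᵢ)² = 359.143
MSB = 962.667/2 = 481.3333; MSW = 359.143/18 = 19.9524
F = MSB/MSW = 24.1241
df = (2, 18)

test statistic = 24.124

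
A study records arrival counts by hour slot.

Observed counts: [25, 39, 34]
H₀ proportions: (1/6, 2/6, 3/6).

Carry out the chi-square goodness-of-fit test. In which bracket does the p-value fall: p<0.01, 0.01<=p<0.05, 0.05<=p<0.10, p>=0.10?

n = 98; E_i = n·p_i = [16.33, 32.67, 49.00]
χ² = (25−16.33)²/16.33 + (39−32.67)²/32.67 + (34−49.00)²/49.00 = 10.4184
df = 2
p-value (upper-tail) = 0.00547
→ bracket: p<0.01

p-value bracket: p<0.01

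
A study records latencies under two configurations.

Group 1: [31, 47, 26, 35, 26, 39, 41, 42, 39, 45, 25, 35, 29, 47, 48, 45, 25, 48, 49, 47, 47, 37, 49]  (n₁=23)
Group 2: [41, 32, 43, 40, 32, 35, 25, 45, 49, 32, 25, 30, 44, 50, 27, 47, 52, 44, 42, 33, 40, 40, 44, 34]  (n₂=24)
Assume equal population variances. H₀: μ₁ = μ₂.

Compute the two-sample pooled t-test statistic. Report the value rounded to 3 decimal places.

test statistic = 0.263

x̄₁=39.217, s₁=8.613, n₁=23
x̄₂=38.583, s₂=7.896, n₂=24
s_p² = [22·8.613² + 23·7.896²]/45 = 68.1277
SE = √(s_p²·(1/23+1/24)) = 2.4085
t = (39.217−38.583)/2.4085 = 0.2633
df = 45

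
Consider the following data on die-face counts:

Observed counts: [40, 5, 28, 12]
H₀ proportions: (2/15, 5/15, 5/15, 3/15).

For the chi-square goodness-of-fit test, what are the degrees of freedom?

degrees of freedom = 3

df = k − 1 = 4 − 1 = 3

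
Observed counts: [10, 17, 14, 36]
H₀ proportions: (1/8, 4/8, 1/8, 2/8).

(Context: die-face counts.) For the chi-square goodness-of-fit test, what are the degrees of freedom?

degrees of freedom = 3

df = k − 1 = 4 − 1 = 3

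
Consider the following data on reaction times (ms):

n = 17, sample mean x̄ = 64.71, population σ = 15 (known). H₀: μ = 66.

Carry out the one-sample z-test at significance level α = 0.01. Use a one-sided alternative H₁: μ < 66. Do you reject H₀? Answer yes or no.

SE = σ/√n = 15/√17 = 3.6380
z = (x̄−μ₀)/SE = (64.71−66)/3.6380 = -0.3546
p-value (one-sided, H₁ less) = 0.36145
At α=0.01: p ≥ α → fail to reject H₀

reject H₀: no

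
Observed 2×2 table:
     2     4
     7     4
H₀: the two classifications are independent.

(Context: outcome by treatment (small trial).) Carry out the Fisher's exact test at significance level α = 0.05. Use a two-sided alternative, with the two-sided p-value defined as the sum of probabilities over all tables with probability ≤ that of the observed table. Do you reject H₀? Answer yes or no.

reject H₀: no

Margins: r₁=6, r₂=11, c₁=9, c₂=8, n=17
p_obs = C(6,2)·C(11,7)/C(17,9); sum pmf over tables with pmf ≤ p_obs
p-value (two-sided) = 0.33484
At α=0.05: p ≥ α → fail to reject H₀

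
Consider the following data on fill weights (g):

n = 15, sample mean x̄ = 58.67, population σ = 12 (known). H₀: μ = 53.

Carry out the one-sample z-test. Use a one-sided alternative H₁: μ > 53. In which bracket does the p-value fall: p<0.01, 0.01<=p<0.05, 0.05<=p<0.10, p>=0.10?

SE = σ/√n = 12/√15 = 3.0984
z = (x̄−μ₀)/SE = (58.67−53)/3.0984 = 1.8300
p-value (one-sided, H₁ greater) = 0.03363
→ bracket: 0.01<=p<0.05

p-value bracket: 0.01<=p<0.05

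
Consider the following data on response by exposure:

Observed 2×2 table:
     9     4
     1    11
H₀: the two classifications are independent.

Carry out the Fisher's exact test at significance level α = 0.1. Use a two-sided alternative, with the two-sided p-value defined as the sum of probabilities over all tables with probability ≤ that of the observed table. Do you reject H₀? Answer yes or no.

Margins: r₁=13, r₂=12, c₁=10, c₂=15, n=25
p_obs = C(13,9)·C(12,1)/C(25,10); sum pmf over tables with pmf ≤ p_obs
p-value (two-sided) = 0.00361
At α=0.1: p < α → reject H₀

reject H₀: yes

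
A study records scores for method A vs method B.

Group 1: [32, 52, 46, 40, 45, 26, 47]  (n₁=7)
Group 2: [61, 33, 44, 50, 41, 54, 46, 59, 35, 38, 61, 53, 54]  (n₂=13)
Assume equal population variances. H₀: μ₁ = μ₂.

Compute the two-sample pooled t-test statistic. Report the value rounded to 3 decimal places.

test statistic = -1.625

x̄₁=41.143, s₁=9.173, n₁=7
x̄₂=48.385, s₂=9.666, n₂=13
s_p² = [6·9.173² + 12·9.666²]/18 = 90.3297
SE = √(s_p²·(1/7+1/13)) = 4.4556
t = (41.143−48.385)/4.4556 = -1.6253
df = 18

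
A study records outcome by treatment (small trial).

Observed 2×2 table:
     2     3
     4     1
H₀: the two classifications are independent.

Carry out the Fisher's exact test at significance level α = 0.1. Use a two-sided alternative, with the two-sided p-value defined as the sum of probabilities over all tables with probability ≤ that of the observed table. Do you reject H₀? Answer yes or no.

Margins: r₁=5, r₂=5, c₁=6, c₂=4, n=10
p_obs = C(5,2)·C(5,4)/C(10,6); sum pmf over tables with pmf ≤ p_obs
p-value (two-sided) = 0.52381
At α=0.1: p ≥ α → fail to reject H₀

reject H₀: no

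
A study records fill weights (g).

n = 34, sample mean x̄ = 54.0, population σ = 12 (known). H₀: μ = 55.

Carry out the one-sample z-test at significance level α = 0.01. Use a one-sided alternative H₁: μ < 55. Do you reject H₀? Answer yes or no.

SE = σ/√n = 12/√34 = 2.0580
z = (x̄−μ₀)/SE = (54.0−55)/2.0580 = -0.4859
p-value (one-sided, H₁ less) = 0.31351
At α=0.01: p ≥ α → fail to reject H₀

reject H₀: no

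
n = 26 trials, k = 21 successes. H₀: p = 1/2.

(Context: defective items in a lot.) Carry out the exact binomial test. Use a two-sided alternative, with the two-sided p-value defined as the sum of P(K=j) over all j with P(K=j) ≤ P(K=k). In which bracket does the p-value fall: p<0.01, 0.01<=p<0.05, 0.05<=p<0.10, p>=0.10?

p-value bracket: p<0.01

Exact binomial: n=26, k=21, p₀=1/2=0.5000
P(X=j) = C(n,j)·p₀^j·(1−p₀)^(n−j); p = Σ P(X=j) over j with P(X=j) ≤ P(X=21)
p-value (two-sided) = 0.00249
→ bracket: p<0.01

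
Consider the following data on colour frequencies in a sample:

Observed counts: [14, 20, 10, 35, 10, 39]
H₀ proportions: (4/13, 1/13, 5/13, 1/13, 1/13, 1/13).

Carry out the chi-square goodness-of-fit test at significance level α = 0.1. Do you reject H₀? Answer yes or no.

reject H₀: yes

n = 128; E_i = n·p_i = [39.38, 9.85, 49.23, 9.85, 9.85, 9.85]
χ² = (14−39.38)²/39.38 + (20−9.85)²/9.85 + (10−49.23)²/49.23 + (35−9.85)²/9.85 + (10−9.85)²/9.85 + (39−9.85)²/9.85 = 208.6797
df = 5
p-value (upper-tail) = 0.00000
At α=0.1: p < α → reject H₀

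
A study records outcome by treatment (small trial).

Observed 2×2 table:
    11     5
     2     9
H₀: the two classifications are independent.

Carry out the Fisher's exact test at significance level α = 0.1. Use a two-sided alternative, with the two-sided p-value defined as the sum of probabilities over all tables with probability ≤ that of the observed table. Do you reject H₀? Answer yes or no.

Margins: r₁=16, r₂=11, c₁=13, c₂=14, n=27
p_obs = C(16,11)·C(11,2)/C(27,13); sum pmf over tables with pmf ≤ p_obs
p-value (two-sided) = 0.01831
At α=0.1: p < α → reject H₀

reject H₀: yes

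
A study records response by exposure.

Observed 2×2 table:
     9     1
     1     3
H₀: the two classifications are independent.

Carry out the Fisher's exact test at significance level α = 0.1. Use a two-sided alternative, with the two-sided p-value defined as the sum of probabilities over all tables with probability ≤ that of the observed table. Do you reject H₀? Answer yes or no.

reject H₀: yes

Margins: r₁=10, r₂=4, c₁=10, c₂=4, n=14
p_obs = C(10,9)·C(4,1)/C(14,10); sum pmf over tables with pmf ≤ p_obs
p-value (two-sided) = 0.04096
At α=0.1: p < α → reject H₀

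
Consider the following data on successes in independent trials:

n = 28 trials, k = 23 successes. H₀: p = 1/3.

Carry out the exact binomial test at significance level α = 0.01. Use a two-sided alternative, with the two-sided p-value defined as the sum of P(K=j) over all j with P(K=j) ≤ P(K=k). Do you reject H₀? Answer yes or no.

Exact binomial: n=28, k=23, p₀=1/3=0.3333
P(X=j) = C(n,j)·p₀^j·(1−p₀)^(n−j); p = Σ P(X=j) over j with P(X=j) ≤ P(X=23)
p-value (two-sided) = 0.00000
At α=0.01: p < α → reject H₀

reject H₀: yes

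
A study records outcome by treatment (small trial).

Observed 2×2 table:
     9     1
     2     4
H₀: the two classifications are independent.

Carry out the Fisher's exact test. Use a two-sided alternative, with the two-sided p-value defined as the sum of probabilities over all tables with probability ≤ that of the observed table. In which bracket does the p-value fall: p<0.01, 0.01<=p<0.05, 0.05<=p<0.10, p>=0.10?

Margins: r₁=10, r₂=6, c₁=11, c₂=5, n=16
p_obs = C(10,9)·C(6,2)/C(16,11); sum pmf over tables with pmf ≤ p_obs
p-value (two-sided) = 0.03571
→ bracket: 0.01<=p<0.05

p-value bracket: 0.01<=p<0.05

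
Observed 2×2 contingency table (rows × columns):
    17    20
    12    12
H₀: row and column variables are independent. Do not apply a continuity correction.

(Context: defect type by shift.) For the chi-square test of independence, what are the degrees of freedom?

degrees of freedom = 1

df = (r−1)(c−1) = (2−1)·(2−1) = 1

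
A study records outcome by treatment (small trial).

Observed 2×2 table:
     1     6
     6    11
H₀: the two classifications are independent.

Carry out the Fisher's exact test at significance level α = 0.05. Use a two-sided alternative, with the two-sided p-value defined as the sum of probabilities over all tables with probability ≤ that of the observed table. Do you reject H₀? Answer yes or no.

reject H₀: no

Margins: r₁=7, r₂=17, c₁=7, c₂=17, n=24
p_obs = C(7,1)·C(17,6)/C(24,7); sum pmf over tables with pmf ≤ p_obs
p-value (two-sided) = 0.62454
At α=0.05: p ≥ α → fail to reject H₀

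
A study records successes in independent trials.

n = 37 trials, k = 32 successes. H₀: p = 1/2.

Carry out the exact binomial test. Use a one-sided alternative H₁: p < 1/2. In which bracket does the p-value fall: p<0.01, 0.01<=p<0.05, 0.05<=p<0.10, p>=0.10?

p-value bracket: p>=0.10

Exact binomial: n=37, k=32, p₀=1/2=0.5000
P(X≤32) from Σ C(n,i)·p₀^i·(1−p₀)^(n−i)
p-value (one-sided, H₁ less) = 1.00000
→ bracket: p>=0.10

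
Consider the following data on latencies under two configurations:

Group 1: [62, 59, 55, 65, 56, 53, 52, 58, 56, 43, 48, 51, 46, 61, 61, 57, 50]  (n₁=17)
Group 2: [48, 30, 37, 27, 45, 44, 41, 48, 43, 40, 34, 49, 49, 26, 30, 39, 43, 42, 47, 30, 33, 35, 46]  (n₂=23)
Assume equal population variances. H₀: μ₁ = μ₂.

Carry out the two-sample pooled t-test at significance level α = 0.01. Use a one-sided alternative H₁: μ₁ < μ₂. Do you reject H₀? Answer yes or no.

x̄₁=54.882, s₁=6.020, n₁=17
x̄₂=39.391, s₂=7.433, n₂=23
s_p² = [16·6.020² + 22·7.433²]/38 = 47.2432
SE = √(s_p²·(1/17+1/23)) = 2.1984
t = (54.882−39.391)/2.1984 = 7.0464
df = 38
p-value (one-sided, H₁ less) = 1.00000
At α=0.01: p ≥ α → fail to reject H₀

reject H₀: no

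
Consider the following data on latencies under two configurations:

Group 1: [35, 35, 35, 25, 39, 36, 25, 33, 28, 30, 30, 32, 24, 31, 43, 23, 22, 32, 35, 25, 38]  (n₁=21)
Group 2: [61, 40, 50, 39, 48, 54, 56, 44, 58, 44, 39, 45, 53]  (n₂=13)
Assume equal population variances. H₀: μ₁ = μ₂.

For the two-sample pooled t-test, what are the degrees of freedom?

df = n₁ + n₂ − 2 = 21 + 13 − 2 = 32

degrees of freedom = 32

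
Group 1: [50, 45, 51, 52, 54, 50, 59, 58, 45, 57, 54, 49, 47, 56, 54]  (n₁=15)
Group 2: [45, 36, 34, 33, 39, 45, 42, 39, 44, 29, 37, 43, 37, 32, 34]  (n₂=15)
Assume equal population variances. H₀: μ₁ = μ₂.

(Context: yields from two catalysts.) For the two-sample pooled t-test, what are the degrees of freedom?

df = n₁ + n₂ − 2 = 15 + 15 − 2 = 28

degrees of freedom = 28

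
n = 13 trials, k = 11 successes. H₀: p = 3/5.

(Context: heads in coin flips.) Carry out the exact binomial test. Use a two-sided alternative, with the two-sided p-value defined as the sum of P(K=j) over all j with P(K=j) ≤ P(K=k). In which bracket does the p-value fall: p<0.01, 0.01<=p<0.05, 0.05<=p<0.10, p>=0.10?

Exact binomial: n=13, k=11, p₀=3/5=0.6000
P(X=j) = C(n,j)·p₀^j·(1−p₀)^(n−j); p = Σ P(X=j) over j with P(X=j) ≤ P(X=11)
p-value (two-sided) = 0.08999
→ bracket: 0.05<=p<0.10

p-value bracket: 0.05<=p<0.10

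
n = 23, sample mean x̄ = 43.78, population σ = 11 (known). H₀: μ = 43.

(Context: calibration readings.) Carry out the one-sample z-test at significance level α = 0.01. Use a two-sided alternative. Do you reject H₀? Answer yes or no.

reject H₀: no

SE = σ/√n = 11/√23 = 2.2937
z = (x̄−μ₀)/SE = (43.78−43)/2.2937 = 0.3401
p-value (two-sided) = 0.73381
At α=0.01: p ≥ α → fail to reject H₀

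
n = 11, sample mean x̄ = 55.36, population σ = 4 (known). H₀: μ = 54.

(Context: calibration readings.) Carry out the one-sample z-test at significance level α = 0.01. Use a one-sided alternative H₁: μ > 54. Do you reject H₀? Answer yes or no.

reject H₀: no

SE = σ/√n = 4/√11 = 1.2060
z = (x̄−μ₀)/SE = (55.36−54)/1.2060 = 1.1277
p-value (one-sided, H₁ greater) = 0.12973
At α=0.01: p ≥ α → fail to reject H₀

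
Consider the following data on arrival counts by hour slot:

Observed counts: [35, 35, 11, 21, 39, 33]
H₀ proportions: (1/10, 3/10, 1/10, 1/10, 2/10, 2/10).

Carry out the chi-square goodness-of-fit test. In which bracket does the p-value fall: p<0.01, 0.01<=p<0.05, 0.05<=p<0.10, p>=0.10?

n = 174; E_i = n·p_i = [17.40, 52.20, 17.40, 17.40, 34.80, 34.80]
χ² = (35−17.40)²/17.40 + (35−52.20)²/52.20 + (11−17.40)²/17.40 + (21−17.40)²/17.40 + (39−34.80)²/34.80 + (33−34.80)²/34.80 = 27.1686
df = 5
p-value (upper-tail) = 0.00005
→ bracket: p<0.01

p-value bracket: p<0.01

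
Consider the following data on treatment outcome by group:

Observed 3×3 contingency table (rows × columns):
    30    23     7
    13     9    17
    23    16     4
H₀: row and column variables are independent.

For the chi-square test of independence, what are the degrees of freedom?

df = (r−1)(c−1) = (3−1)·(3−1) = 4

degrees of freedom = 4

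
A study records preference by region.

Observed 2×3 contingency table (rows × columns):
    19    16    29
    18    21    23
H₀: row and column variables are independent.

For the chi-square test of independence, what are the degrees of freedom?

df = (r−1)(c−1) = (2−1)·(3−1) = 2

degrees of freedom = 2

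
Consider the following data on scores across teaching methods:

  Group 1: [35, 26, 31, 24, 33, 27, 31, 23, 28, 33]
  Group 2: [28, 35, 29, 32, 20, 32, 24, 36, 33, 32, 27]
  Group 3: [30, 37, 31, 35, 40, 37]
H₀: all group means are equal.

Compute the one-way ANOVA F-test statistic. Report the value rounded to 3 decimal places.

Group means [29.10, 29.82, 35.00], grand mean 30.704
SSB = Σnᵢ(x̄ᵢ−x̄)² = 145.093; SSW = ΣΣ(x−x̄ᵢ)² = 456.536
MSB = 145.093/2 = 72.5466; MSW = 456.536/24 = 19.0223
F = MSB/MSW = 3.8138
df = (2, 24)

test statistic = 3.814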